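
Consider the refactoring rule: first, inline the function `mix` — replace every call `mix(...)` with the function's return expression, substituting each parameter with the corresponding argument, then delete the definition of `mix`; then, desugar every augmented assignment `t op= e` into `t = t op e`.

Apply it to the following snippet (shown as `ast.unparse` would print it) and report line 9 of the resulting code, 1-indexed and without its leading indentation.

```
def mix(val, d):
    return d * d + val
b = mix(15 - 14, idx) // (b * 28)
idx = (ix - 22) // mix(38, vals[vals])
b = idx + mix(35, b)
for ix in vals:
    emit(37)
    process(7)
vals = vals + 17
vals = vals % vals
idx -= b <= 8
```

idx = idx - (b <= 8)

Transformed code:
b = (idx * idx + (15 - 14)) // (b * 28)
idx = (ix - 22) // (vals[vals] * vals[vals] + 38)
b = idx + (b * b + 35)
for ix in vals:
    emit(37)
    process(7)
vals = vals + 17
vals = vals % vals
idx = idx - (b <= 8)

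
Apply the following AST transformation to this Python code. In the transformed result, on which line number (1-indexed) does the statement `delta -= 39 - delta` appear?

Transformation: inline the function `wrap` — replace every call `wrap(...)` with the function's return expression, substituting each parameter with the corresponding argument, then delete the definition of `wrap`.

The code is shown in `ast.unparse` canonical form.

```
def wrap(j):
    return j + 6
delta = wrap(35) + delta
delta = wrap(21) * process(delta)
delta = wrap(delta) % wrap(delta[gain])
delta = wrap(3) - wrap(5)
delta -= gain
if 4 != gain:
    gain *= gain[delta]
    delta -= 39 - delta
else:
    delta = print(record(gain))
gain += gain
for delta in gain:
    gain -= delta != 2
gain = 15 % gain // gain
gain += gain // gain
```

Transformed code:
delta = 35 + 6 + delta
delta = (21 + 6) * process(delta)
delta = (delta + 6) % (delta[gain] + 6)
delta = 3 + 6 - (5 + 6)
delta -= gain
if 4 != gain:
    gain *= gain[delta]
    delta -= 39 - delta
else:
    delta = print(record(gain))
gain += gain
for delta in gain:
    gain -= delta != 2
gain = 15 % gain // gain
gain += gain // gain

8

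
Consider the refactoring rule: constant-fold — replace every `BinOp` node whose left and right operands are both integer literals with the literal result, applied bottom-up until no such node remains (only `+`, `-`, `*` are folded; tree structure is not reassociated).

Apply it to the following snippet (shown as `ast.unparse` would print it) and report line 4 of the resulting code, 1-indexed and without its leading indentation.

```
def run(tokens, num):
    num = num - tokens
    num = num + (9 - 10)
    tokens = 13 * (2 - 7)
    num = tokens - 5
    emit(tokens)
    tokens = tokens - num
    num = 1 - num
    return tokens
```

Transformed code:
def run(tokens, num):
    num = num - tokens
    num = num + -1
    tokens = -65
    num = tokens - 5
    emit(tokens)
    tokens = tokens - num
    num = 1 - num
    return tokens

tokens = -65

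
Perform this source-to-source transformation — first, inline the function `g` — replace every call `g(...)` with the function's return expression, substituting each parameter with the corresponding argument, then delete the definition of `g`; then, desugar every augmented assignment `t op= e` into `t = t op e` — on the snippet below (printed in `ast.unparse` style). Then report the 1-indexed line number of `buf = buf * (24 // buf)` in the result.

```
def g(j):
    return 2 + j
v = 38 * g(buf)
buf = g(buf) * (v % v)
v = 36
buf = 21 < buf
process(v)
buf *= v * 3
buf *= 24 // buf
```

7

Transformed code:
v = 38 * (2 + buf)
buf = (2 + buf) * (v % v)
v = 36
buf = 21 < buf
process(v)
buf = buf * (v * 3)
buf = buf * (24 // buf)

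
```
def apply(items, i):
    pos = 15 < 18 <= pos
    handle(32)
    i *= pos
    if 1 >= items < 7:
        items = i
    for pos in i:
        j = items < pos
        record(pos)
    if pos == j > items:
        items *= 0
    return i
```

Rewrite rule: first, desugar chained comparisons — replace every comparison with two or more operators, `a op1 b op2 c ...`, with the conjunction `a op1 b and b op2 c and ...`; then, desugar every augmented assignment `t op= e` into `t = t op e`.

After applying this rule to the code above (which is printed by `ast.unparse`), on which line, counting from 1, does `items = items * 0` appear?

Transformed code:
def apply(items, i):
    pos = 15 < 18 and 18 <= pos
    handle(32)
    i = i * pos
    if 1 >= items and items < 7:
        items = i
    for pos in i:
        j = items < pos
        record(pos)
    if pos == j and j > items:
        items = items * 0
    return i

11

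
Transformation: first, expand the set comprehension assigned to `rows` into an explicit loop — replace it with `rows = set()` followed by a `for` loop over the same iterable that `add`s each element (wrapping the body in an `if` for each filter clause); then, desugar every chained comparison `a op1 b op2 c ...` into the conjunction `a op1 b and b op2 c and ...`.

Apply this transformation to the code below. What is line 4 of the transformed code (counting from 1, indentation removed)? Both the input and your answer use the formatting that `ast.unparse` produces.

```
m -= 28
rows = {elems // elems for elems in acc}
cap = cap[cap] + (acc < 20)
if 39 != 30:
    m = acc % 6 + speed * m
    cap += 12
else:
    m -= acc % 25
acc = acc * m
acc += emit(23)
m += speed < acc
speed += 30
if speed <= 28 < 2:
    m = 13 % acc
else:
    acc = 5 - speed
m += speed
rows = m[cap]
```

Transformed code:
m -= 28
rows = set()
for elems in acc:
    rows.add(elems // elems)
cap = cap[cap] + (acc < 20)
if 39 != 30:
    m = acc % 6 + speed * m
    cap += 12
else:
    m -= acc % 25
acc = acc * m
acc += emit(23)
m += speed < acc
speed += 30
if speed <= 28 and 28 < 2:
    m = 13 % acc
else:
    acc = 5 - speed
m += speed
rows = m[cap]

rows.add(elems // elems)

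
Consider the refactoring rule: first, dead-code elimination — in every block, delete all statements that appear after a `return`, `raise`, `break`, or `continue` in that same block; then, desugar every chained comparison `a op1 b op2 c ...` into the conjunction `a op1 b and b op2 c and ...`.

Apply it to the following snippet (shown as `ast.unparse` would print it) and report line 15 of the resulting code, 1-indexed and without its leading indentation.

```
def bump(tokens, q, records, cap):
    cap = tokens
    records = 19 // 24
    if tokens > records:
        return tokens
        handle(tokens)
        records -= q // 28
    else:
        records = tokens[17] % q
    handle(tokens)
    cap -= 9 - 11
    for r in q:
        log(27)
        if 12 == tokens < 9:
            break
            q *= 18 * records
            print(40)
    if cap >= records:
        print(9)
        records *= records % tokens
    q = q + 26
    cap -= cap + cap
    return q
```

Transformed code:
def bump(tokens, q, records, cap):
    cap = tokens
    records = 19 // 24
    if tokens > records:
        return tokens
    else:
        records = tokens[17] % q
    handle(tokens)
    cap -= 9 - 11
    for r in q:
        log(27)
        if 12 == tokens and tokens < 9:
            break
    if cap >= records:
        print(9)
        records *= records % tokens
    q = q + 26
    cap -= cap + cap
    return q

print(9)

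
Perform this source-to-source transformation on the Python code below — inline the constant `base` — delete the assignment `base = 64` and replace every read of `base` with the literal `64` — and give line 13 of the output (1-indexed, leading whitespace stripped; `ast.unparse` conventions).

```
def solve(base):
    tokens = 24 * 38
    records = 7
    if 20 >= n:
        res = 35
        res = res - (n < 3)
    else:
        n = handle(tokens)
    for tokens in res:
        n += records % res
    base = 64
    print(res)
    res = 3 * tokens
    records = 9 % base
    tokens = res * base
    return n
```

Transformed code:
def solve(base):
    tokens = 24 * 38
    records = 7
    if 20 >= n:
        res = 35
        res = res - (n < 3)
    else:
        n = handle(tokens)
    for tokens in res:
        n += records % res
    print(res)
    res = 3 * tokens
    records = 9 % 64
    tokens = res * 64
    return n

records = 9 % 64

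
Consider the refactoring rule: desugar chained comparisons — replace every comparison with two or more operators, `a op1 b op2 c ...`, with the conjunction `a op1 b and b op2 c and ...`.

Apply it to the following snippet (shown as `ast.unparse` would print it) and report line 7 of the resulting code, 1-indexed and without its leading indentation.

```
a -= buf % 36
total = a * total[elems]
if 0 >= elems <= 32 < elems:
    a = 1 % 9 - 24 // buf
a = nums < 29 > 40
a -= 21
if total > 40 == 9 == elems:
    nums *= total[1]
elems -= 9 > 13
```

Transformed code:
a -= buf % 36
total = a * total[elems]
if 0 >= elems and elems <= 32 and (32 < elems):
    a = 1 % 9 - 24 // buf
a = nums < 29 and 29 > 40
a -= 21
if total > 40 and 40 == 9 and (9 == elems):
    nums *= total[1]
elems -= 9 > 13

if total > 40 and 40 == 9 and (9 == elems):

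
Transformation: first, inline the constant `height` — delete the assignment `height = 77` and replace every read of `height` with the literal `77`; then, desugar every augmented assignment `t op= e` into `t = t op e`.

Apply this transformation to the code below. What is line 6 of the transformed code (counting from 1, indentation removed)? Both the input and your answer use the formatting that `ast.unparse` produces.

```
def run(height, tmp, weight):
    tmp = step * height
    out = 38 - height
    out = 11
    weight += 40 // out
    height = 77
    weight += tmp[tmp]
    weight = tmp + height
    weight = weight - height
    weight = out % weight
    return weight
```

weight = weight + tmp[tmp]

Transformed code:
def run(height, tmp, weight):
    tmp = step * 77
    out = 38 - 77
    out = 11
    weight = weight + 40 // out
    weight = weight + tmp[tmp]
    weight = tmp + 77
    weight = weight - 77
    weight = out % weight
    return weight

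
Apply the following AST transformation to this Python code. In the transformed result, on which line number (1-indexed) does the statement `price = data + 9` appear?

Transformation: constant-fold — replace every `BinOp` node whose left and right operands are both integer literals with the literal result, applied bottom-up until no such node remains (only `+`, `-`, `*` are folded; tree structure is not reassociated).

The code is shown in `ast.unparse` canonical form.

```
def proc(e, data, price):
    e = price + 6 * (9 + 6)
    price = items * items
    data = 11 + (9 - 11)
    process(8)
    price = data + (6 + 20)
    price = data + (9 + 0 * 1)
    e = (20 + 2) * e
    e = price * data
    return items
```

Transformed code:
def proc(e, data, price):
    e = price + 90
    price = items * items
    data = 9
    process(8)
    price = data + 26
    price = data + 9
    e = 22 * e
    e = price * data
    return items

7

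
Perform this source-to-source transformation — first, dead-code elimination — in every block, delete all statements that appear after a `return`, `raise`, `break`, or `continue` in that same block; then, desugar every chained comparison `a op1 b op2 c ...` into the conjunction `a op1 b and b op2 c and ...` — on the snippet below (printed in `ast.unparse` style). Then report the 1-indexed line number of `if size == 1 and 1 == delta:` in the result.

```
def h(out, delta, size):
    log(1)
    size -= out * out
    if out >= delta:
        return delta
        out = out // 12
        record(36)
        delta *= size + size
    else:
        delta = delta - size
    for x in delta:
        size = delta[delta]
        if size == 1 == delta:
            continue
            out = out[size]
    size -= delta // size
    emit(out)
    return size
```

Transformed code:
def h(out, delta, size):
    log(1)
    size -= out * out
    if out >= delta:
        return delta
    else:
        delta = delta - size
    for x in delta:
        size = delta[delta]
        if size == 1 and 1 == delta:
            continue
    size -= delta // size
    emit(out)
    return size

10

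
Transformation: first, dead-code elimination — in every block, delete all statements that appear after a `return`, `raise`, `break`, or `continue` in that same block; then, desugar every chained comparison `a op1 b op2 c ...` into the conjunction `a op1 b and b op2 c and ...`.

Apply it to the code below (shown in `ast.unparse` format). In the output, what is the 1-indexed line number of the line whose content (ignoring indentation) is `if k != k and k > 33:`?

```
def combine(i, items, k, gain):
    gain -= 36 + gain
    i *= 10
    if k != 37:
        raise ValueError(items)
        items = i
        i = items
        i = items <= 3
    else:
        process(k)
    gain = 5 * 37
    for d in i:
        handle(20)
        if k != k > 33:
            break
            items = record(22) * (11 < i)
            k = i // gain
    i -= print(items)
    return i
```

Transformed code:
def combine(i, items, k, gain):
    gain -= 36 + gain
    i *= 10
    if k != 37:
        raise ValueError(items)
    else:
        process(k)
    gain = 5 * 37
    for d in i:
        handle(20)
        if k != k and k > 33:
            break
    i -= print(items)
    return i

11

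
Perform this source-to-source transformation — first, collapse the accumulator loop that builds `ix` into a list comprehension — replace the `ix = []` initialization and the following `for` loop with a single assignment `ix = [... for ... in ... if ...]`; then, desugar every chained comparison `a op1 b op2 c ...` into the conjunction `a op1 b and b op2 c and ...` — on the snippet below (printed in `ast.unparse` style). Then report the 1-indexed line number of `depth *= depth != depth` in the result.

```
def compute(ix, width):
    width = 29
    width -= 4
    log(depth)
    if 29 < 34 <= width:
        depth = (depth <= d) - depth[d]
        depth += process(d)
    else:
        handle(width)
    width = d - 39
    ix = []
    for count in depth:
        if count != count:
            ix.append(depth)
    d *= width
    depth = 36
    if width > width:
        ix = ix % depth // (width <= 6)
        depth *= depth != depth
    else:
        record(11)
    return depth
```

Transformed code:
def compute(ix, width):
    width = 29
    width -= 4
    log(depth)
    if 29 < 34 and 34 <= width:
        depth = (depth <= d) - depth[d]
        depth += process(d)
    else:
        handle(width)
    width = d - 39
    ix = [depth for count in depth if count != count]
    d *= width
    depth = 36
    if width > width:
        ix = ix % depth // (width <= 6)
        depth *= depth != depth
    else:
        record(11)
    return depth

16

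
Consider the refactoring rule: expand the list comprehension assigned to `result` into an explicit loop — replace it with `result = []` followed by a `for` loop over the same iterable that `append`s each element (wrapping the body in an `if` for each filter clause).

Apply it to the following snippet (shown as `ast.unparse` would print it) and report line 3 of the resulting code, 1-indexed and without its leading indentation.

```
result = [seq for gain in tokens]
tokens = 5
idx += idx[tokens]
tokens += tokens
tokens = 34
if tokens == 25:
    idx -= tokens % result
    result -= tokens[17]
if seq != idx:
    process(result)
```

Transformed code:
result = []
for gain in tokens:
    result.append(seq)
tokens = 5
idx += idx[tokens]
tokens += tokens
tokens = 34
if tokens == 25:
    idx -= tokens % result
    result -= tokens[17]
if seq != idx:
    process(result)

result.append(seq)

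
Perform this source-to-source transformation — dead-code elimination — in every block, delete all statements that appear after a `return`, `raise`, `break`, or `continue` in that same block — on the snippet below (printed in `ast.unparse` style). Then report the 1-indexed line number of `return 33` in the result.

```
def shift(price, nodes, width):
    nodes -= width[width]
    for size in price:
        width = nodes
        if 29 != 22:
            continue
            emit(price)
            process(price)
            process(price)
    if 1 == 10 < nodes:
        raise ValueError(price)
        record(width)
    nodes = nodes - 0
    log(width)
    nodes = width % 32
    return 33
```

Transformed code:
def shift(price, nodes, width):
    nodes -= width[width]
    for size in price:
        width = nodes
        if 29 != 22:
            continue
    if 1 == 10 < nodes:
        raise ValueError(price)
    nodes = nodes - 0
    log(width)
    nodes = width % 32
    return 33

12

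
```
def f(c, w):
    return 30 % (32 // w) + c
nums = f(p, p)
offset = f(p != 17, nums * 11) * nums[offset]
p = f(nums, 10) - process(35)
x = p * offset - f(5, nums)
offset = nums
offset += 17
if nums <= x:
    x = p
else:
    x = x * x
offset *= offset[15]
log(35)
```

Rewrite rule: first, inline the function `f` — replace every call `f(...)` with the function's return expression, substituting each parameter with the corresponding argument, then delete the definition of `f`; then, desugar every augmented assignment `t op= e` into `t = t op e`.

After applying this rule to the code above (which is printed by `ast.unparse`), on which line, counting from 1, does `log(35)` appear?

12

Transformed code:
nums = 30 % (32 // p) + p
offset = (30 % (32 // (nums * 11)) + (p != 17)) * nums[offset]
p = 30 % (32 // 10) + nums - process(35)
x = p * offset - (30 % (32 // nums) + 5)
offset = nums
offset = offset + 17
if nums <= x:
    x = p
else:
    x = x * x
offset = offset * offset[15]
log(35)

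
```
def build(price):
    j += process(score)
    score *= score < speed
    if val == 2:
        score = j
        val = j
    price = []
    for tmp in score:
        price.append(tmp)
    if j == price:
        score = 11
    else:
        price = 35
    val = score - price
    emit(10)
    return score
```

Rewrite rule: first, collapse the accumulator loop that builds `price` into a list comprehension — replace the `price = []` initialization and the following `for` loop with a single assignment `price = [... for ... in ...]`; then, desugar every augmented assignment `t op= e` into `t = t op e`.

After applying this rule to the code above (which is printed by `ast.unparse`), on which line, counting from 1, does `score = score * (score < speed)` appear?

Transformed code:
def build(price):
    j = j + process(score)
    score = score * (score < speed)
    if val == 2:
        score = j
        val = j
    price = [tmp for tmp in score]
    if j == price:
        score = 11
    else:
        price = 35
    val = score - price
    emit(10)
    return score

3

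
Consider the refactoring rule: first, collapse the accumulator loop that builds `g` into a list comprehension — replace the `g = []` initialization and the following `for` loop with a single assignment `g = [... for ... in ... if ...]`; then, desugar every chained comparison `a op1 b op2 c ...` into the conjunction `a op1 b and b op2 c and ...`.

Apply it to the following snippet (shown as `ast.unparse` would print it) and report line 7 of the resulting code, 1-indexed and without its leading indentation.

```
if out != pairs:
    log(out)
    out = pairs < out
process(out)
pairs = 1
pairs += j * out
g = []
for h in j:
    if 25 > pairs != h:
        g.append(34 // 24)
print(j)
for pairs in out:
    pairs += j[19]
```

Transformed code:
if out != pairs:
    log(out)
    out = pairs < out
process(out)
pairs = 1
pairs += j * out
g = [34 // 24 for h in j if 25 > pairs and pairs != h]
print(j)
for pairs in out:
    pairs += j[19]

g = [34 // 24 for h in j if 25 > pairs and pairs != h]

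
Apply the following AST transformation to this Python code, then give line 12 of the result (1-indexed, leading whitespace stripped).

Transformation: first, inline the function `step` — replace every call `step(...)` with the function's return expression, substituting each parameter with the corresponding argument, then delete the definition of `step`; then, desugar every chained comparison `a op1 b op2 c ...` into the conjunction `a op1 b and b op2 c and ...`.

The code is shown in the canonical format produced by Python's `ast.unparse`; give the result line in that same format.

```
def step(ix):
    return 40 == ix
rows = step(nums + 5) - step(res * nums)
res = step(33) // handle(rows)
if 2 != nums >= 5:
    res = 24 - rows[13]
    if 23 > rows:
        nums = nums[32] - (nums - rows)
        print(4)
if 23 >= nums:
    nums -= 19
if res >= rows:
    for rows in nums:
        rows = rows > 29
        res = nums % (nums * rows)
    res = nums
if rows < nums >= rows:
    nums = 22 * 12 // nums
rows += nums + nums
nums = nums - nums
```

rows = rows > 29

Transformed code:
rows = (40 == nums + 5) - (40 == res * nums)
res = (40 == 33) // handle(rows)
if 2 != nums and nums >= 5:
    res = 24 - rows[13]
    if 23 > rows:
        nums = nums[32] - (nums - rows)
        print(4)
if 23 >= nums:
    nums -= 19
if res >= rows:
    for rows in nums:
        rows = rows > 29
        res = nums % (nums * rows)
    res = nums
if rows < nums and nums >= rows:
    nums = 22 * 12 // nums
rows += nums + nums
nums = nums - nums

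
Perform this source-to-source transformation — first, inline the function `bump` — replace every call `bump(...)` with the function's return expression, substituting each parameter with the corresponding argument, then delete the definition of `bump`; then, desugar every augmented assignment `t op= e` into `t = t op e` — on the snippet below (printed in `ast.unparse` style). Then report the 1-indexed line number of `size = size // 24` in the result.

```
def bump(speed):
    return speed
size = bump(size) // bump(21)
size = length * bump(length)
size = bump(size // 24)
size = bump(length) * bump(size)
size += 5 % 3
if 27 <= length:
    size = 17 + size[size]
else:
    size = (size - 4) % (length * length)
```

3

Transformed code:
size = size // 21
size = length * length
size = size // 24
size = length * size
size = size + 5 % 3
if 27 <= length:
    size = 17 + size[size]
else:
    size = (size - 4) % (length * length)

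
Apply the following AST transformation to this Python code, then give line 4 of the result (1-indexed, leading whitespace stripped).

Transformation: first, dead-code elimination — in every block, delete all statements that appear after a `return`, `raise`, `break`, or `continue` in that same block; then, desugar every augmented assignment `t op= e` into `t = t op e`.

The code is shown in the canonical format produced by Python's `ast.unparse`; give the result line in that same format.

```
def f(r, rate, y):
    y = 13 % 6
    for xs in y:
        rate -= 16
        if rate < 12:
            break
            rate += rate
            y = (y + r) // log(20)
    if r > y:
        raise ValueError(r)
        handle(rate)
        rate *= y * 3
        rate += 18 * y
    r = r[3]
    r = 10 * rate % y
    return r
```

rate = rate - 16

Transformed code:
def f(r, rate, y):
    y = 13 % 6
    for xs in y:
        rate = rate - 16
        if rate < 12:
            break
    if r > y:
        raise ValueError(r)
    r = r[3]
    r = 10 * rate % y
    return r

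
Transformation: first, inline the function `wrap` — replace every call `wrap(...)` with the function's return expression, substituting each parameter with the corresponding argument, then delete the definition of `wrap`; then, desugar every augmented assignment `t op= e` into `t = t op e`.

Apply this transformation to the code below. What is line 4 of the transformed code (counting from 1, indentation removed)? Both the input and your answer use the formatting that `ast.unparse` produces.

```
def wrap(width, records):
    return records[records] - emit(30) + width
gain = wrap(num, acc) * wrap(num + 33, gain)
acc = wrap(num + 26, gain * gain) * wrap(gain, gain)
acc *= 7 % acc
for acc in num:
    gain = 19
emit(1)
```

Transformed code:
gain = (acc[acc] - emit(30) + num) * (gain[gain] - emit(30) + (num + 33))
acc = ((gain * gain)[gain * gain] - emit(30) + (num + 26)) * (gain[gain] - emit(30) + gain)
acc = acc * (7 % acc)
for acc in num:
    gain = 19
emit(1)

for acc in num:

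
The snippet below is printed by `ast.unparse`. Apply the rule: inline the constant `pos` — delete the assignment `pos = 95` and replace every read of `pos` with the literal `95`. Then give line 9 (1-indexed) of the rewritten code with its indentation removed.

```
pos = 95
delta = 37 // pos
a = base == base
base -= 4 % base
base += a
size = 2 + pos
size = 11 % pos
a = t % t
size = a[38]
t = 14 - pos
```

Transformed code:
delta = 37 // 95
a = base == base
base -= 4 % base
base += a
size = 2 + 95
size = 11 % 95
a = t % t
size = a[38]
t = 14 - 95

t = 14 - 95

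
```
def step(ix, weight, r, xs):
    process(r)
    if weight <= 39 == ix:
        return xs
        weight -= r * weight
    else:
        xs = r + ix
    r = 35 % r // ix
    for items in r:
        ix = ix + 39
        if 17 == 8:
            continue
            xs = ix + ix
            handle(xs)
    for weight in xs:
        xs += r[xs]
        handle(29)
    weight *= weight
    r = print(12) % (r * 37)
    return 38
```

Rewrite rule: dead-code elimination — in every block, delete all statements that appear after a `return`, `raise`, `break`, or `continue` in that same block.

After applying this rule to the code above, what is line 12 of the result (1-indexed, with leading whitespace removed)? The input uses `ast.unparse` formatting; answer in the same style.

Transformed code:
def step(ix, weight, r, xs):
    process(r)
    if weight <= 39 == ix:
        return xs
    else:
        xs = r + ix
    r = 35 % r // ix
    for items in r:
        ix = ix + 39
        if 17 == 8:
            continue
    for weight in xs:
        xs += r[xs]
        handle(29)
    weight *= weight
    r = print(12) % (r * 37)
    return 38

for weight in xs:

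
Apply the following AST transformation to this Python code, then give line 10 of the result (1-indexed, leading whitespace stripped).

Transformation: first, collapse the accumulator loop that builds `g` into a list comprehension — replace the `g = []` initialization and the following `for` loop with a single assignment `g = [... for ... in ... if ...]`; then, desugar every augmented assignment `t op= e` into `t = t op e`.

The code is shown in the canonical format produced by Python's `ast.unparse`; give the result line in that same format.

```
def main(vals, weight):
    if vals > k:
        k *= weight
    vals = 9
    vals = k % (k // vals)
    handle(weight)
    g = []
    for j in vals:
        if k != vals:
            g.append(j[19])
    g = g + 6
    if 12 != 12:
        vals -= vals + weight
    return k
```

Transformed code:
def main(vals, weight):
    if vals > k:
        k = k * weight
    vals = 9
    vals = k % (k // vals)
    handle(weight)
    g = [j[19] for j in vals if k != vals]
    g = g + 6
    if 12 != 12:
        vals = vals - (vals + weight)
    return k

vals = vals - (vals + weight)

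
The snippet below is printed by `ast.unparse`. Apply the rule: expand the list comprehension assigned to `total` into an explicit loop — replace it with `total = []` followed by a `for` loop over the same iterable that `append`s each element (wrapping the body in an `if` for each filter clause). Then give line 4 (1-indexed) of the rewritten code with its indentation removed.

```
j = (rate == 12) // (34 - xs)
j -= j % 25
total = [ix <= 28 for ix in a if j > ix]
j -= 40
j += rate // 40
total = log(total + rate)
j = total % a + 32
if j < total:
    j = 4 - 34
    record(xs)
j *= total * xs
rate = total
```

Transformed code:
j = (rate == 12) // (34 - xs)
j -= j % 25
total = []
for ix in a:
    if j > ix:
        total.append(ix <= 28)
j -= 40
j += rate // 40
total = log(total + rate)
j = total % a + 32
if j < total:
    j = 4 - 34
    record(xs)
j *= total * xs
rate = total

for ix in a:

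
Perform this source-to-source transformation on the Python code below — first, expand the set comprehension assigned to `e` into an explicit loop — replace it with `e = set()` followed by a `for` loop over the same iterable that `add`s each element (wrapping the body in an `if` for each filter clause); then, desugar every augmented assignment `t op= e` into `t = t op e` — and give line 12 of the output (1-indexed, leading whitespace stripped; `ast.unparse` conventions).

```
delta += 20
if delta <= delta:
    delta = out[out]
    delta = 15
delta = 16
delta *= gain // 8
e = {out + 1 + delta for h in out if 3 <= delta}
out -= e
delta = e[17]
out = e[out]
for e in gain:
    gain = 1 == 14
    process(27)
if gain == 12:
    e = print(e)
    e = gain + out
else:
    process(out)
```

Transformed code:
delta = delta + 20
if delta <= delta:
    delta = out[out]
    delta = 15
delta = 16
delta = delta * (gain // 8)
e = set()
for h in out:
    if 3 <= delta:
        e.add(out + 1 + delta)
out = out - e
delta = e[17]
out = e[out]
for e in gain:
    gain = 1 == 14
    process(27)
if gain == 12:
    e = print(e)
    e = gain + out
else:
    process(out)

delta = e[17]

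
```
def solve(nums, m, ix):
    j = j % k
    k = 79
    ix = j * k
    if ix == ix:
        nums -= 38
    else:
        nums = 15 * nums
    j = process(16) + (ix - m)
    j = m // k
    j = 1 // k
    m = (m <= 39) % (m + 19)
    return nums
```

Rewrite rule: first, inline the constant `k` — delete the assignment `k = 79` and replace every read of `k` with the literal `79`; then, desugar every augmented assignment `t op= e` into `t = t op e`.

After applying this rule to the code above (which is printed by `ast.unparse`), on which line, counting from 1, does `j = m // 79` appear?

Transformed code:
def solve(nums, m, ix):
    j = j % 79
    ix = j * 79
    if ix == ix:
        nums = nums - 38
    else:
        nums = 15 * nums
    j = process(16) + (ix - m)
    j = m // 79
    j = 1 // 79
    m = (m <= 39) % (m + 19)
    return nums

9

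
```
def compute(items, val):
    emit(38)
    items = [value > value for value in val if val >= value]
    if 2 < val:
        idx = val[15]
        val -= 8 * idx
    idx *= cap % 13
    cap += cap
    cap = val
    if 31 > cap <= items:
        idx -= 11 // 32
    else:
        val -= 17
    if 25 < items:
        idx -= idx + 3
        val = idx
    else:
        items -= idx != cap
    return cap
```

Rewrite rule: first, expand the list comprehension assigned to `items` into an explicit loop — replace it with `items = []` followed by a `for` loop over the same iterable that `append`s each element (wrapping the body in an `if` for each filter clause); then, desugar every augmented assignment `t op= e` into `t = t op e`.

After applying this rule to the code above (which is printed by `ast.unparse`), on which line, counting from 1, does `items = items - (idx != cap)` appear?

21

Transformed code:
def compute(items, val):
    emit(38)
    items = []
    for value in val:
        if val >= value:
            items.append(value > value)
    if 2 < val:
        idx = val[15]
        val = val - 8 * idx
    idx = idx * (cap % 13)
    cap = cap + cap
    cap = val
    if 31 > cap <= items:
        idx = idx - 11 // 32
    else:
        val = val - 17
    if 25 < items:
        idx = idx - (idx + 3)
        val = idx
    else:
        items = items - (idx != cap)
    return cap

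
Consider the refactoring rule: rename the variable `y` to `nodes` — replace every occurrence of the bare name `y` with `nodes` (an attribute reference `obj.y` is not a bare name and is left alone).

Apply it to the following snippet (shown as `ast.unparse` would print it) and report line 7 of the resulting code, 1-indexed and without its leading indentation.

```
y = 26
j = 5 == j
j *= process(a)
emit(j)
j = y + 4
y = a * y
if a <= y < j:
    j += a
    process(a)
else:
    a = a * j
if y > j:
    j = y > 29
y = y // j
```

Transformed code:
nodes = 26
j = 5 == j
j *= process(a)
emit(j)
j = nodes + 4
nodes = a * nodes
if a <= nodes < j:
    j += a
    process(a)
else:
    a = a * j
if nodes > j:
    j = nodes > 29
nodes = nodes // j

if a <= nodes < j:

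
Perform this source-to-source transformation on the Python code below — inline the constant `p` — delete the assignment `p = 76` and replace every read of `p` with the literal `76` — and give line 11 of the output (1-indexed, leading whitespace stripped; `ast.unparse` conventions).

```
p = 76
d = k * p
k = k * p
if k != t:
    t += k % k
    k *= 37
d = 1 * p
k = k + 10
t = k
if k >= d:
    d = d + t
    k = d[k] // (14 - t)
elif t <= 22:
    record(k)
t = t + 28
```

k = d[k] // (14 - t)

Transformed code:
d = k * 76
k = k * 76
if k != t:
    t += k % k
    k *= 37
d = 1 * 76
k = k + 10
t = k
if k >= d:
    d = d + t
    k = d[k] // (14 - t)
elif t <= 22:
    record(k)
t = t + 28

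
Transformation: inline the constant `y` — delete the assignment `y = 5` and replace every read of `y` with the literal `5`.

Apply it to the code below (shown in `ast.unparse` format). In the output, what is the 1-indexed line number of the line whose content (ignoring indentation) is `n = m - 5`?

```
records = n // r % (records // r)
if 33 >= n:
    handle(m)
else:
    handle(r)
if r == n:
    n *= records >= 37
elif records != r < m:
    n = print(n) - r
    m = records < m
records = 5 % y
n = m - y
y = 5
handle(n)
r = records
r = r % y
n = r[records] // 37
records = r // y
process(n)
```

12

Transformed code:
records = n // r % (records // r)
if 33 >= n:
    handle(m)
else:
    handle(r)
if r == n:
    n *= records >= 37
elif records != r < m:
    n = print(n) - r
    m = records < m
records = 5 % 5
n = m - 5
handle(n)
r = records
r = r % 5
n = r[records] // 37
records = r // 5
process(n)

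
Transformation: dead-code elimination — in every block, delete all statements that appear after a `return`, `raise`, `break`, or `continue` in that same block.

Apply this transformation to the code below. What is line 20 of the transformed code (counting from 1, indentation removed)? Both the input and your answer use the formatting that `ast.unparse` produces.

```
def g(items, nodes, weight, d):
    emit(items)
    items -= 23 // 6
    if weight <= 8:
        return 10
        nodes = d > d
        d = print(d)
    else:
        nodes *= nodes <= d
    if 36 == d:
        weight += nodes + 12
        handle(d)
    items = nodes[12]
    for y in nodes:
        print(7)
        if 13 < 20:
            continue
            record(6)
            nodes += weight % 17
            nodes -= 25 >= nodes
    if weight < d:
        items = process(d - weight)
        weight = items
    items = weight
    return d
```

Transformed code:
def g(items, nodes, weight, d):
    emit(items)
    items -= 23 // 6
    if weight <= 8:
        return 10
    else:
        nodes *= nodes <= d
    if 36 == d:
        weight += nodes + 12
        handle(d)
    items = nodes[12]
    for y in nodes:
        print(7)
        if 13 < 20:
            continue
    if weight < d:
        items = process(d - weight)
        weight = items
    items = weight
    return d

return d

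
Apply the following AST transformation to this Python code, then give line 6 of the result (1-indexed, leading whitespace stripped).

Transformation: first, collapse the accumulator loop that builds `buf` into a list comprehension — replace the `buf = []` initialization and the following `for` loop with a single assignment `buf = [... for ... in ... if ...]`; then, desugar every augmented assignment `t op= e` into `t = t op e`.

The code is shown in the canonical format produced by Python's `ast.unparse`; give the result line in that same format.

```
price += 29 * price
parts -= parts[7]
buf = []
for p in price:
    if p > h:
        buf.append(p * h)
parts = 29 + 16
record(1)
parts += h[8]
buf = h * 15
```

parts = parts + h[8]

Transformed code:
price = price + 29 * price
parts = parts - parts[7]
buf = [p * h for p in price if p > h]
parts = 29 + 16
record(1)
parts = parts + h[8]
buf = h * 15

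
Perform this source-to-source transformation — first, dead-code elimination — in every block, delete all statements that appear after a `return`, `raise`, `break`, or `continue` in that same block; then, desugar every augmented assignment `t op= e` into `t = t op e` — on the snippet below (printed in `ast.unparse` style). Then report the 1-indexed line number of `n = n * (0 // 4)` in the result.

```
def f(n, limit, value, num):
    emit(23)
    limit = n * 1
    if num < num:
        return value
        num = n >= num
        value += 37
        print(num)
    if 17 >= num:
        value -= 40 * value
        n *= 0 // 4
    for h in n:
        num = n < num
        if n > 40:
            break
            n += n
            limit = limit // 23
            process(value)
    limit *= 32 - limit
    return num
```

8

Transformed code:
def f(n, limit, value, num):
    emit(23)
    limit = n * 1
    if num < num:
        return value
    if 17 >= num:
        value = value - 40 * value
        n = n * (0 // 4)
    for h in n:
        num = n < num
        if n > 40:
            break
    limit = limit * (32 - limit)
    return num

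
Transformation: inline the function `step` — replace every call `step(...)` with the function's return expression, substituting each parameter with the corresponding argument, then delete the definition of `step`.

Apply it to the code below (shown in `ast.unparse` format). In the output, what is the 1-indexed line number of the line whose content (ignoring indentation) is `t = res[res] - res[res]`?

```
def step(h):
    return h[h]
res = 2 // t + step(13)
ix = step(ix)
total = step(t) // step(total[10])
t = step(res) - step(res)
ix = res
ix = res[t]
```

4

Transformed code:
res = 2 // t + 13[13]
ix = ix[ix]
total = t[t] // total[10][total[10]]
t = res[res] - res[res]
ix = res
ix = res[t]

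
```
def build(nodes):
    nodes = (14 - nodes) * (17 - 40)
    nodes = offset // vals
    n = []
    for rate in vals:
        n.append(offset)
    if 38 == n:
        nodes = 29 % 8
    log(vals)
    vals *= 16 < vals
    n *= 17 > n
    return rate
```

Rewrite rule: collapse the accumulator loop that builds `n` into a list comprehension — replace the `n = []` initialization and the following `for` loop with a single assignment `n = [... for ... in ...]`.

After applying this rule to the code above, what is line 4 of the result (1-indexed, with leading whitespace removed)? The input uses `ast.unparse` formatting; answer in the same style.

Transformed code:
def build(nodes):
    nodes = (14 - nodes) * (17 - 40)
    nodes = offset // vals
    n = [offset for rate in vals]
    if 38 == n:
        nodes = 29 % 8
    log(vals)
    vals *= 16 < vals
    n *= 17 > n
    return rate

n = [offset for rate in vals]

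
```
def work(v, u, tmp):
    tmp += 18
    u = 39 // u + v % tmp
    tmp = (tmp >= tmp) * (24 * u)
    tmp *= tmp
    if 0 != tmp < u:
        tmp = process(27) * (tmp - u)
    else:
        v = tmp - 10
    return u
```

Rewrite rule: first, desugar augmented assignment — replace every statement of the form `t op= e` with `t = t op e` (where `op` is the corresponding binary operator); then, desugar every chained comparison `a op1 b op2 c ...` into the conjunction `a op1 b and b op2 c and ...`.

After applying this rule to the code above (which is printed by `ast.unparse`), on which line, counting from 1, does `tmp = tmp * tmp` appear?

Transformed code:
def work(v, u, tmp):
    tmp = tmp + 18
    u = 39 // u + v % tmp
    tmp = (tmp >= tmp) * (24 * u)
    tmp = tmp * tmp
    if 0 != tmp and tmp < u:
        tmp = process(27) * (tmp - u)
    else:
        v = tmp - 10
    return u

5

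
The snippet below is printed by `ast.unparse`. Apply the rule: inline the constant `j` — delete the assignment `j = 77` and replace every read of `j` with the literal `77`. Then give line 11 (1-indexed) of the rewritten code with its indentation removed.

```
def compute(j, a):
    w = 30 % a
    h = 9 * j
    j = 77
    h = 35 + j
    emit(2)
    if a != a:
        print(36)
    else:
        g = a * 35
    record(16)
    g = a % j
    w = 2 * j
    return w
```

g = a % 77

Transformed code:
def compute(j, a):
    w = 30 % a
    h = 9 * 77
    h = 35 + 77
    emit(2)
    if a != a:
        print(36)
    else:
        g = a * 35
    record(16)
    g = a % 77
    w = 2 * 77
    return w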